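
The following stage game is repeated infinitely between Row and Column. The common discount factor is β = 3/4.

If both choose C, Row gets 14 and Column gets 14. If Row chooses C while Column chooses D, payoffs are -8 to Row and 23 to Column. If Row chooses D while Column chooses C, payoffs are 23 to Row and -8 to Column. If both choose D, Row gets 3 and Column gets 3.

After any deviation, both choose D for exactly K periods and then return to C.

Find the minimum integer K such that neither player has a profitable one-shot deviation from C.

IC: β(1−β^K)/(1−β) ≥ (23−14)/(14−3) = 9/11.
With β = 3/4: need 1 − β^K ≥ 9/11·(1−3/4)/(3/4), i.e. β^K ≤ 0.7273.
Since (3/4)^1 = 0.7500 and (3/4)^2 = 0.5625, the smallest such K is 2.

2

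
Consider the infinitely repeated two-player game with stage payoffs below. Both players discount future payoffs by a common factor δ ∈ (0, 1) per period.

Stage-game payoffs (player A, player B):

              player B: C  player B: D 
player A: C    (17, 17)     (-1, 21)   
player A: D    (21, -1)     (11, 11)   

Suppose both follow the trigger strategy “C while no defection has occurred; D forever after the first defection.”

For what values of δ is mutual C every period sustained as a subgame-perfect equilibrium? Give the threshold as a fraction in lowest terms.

Under grim trigger the critical discount factor is (T−C)/(T−P) with T = 21, C = 17, P = 11.
δ* = (21−17)/(21−11) = 4/10 = 2/5.

2/5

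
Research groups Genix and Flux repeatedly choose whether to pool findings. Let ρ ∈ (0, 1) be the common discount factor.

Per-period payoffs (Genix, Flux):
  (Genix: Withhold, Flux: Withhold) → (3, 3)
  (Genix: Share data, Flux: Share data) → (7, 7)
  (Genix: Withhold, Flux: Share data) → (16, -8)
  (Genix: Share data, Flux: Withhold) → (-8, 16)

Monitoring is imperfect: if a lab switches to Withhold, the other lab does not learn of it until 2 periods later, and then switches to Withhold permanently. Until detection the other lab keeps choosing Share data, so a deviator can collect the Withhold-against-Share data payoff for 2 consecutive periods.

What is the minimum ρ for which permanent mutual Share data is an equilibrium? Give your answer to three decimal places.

Deviating for the 2 undetected periods gains 16−7 = 9 per period over cooperation, then loses 7−3 = 4 per period forever once punishment starts.
Gain: 9(1 + ρ + … + ρ^1); loss: 4·ρ^2/(1−ρ).
No profitable deviation ⇔ 9(1−ρ^2) ≤ 4·ρ^2, i.e. ρ^2 ≥ 9/(9+4) = 9/13.
Hence ρ ≥ (9/13)^(1/2) ≈ 0.832.

0.832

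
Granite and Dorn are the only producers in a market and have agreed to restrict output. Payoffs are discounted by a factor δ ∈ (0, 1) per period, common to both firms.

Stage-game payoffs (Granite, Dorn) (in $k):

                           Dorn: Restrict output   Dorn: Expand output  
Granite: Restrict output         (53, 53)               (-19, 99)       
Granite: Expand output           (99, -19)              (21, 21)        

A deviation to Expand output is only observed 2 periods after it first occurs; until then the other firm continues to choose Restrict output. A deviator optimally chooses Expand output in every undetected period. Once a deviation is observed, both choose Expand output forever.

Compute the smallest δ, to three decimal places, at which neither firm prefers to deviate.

A deviator earns 99 for 2 periods, then 21 forever; cooperating earns 53 forever. Multiplying the IC by (1−δ):
53 ≥ 99(1−δ^2) + 21δ^2, so 78·δ^2 ≥ 46 and δ^2 ≥ 23/39.
δ ≥ (23/39)^(1/2) ≈ 0.768.

0.768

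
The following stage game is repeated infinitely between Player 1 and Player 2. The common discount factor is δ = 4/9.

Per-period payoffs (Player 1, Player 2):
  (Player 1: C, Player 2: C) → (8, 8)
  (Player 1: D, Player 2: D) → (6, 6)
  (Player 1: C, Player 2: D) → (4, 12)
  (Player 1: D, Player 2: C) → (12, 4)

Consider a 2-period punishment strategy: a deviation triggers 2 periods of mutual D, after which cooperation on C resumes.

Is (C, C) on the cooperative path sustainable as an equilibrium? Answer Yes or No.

Comparing payoff streams over the 3 periods until play realigns: cooperate → 8(1+δ+…+δ^2); deviate → 12 + 6(δ+…+δ^2).
Cooperation is sustained iff (8−6)(δ+…+δ^2) ≥ 12−8.
δ+…+δ^2 = 4/9·(1−(4/9)^2)/(1−4/9) = 0.6420, and (12−8)/(8−6) = 2.0000.
0.6420 < 2.0000, so cooperation is not sustainable.

No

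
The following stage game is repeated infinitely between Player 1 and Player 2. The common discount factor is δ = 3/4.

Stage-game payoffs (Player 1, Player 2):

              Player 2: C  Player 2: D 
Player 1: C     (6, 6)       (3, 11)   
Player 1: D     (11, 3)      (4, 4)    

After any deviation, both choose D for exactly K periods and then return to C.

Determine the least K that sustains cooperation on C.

7

No profitable deviation requires (6−4)(δ+…+δ^K) ≥ 11−6, i.e. δ+…+δ^K ≥ 5/2 ≈ 2.5000.
With δ = 3/4, the partial sums are K=1: 0.7500, K=2: 1.3125, …, K=5: 2.2881, K=6: 2.4661, K=7: 2.5995.
K = 7 is the first length at which the sum reaches 2.5000.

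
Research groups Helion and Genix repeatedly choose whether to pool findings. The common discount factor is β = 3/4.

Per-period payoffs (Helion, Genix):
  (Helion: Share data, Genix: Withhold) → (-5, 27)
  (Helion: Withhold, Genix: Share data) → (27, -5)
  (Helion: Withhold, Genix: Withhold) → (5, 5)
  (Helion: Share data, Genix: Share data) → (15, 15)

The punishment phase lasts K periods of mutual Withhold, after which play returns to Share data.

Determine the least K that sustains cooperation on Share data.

No profitable deviation requires (15−5)(β+…+β^K) ≥ 27−15, i.e. β+…+β^K ≥ 6/5 ≈ 1.2000.
With β = 3/4, the partial sums are K=1: 0.7500, K=2: 1.3125.
K = 2 is the first length at which the sum reaches 1.2000.

2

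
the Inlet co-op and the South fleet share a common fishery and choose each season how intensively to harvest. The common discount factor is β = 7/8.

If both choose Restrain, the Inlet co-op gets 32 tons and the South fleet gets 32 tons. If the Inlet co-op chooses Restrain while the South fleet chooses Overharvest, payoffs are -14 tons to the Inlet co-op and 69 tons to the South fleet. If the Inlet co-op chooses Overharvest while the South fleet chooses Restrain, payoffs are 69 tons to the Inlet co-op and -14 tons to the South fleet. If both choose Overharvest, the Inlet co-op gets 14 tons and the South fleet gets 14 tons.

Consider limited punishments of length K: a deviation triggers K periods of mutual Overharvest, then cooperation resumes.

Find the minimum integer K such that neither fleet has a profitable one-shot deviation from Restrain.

No profitable deviation requires (32−14)(β+…+β^K) ≥ 69−32, i.e. β+…+β^K ≥ 37/18 ≈ 2.0556.
With β = 7/8, the partial sums are K=1: 0.8750, K=2: 1.6406, K=3: 2.3105.
K = 3 is the first length at which the sum reaches 2.0556.

3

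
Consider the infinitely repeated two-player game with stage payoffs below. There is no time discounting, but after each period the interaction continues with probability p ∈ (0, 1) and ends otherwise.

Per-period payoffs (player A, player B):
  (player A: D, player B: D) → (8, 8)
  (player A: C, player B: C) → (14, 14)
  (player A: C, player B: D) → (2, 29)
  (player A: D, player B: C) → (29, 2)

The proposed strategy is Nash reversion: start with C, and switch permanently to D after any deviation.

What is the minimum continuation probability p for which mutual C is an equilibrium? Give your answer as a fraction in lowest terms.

5/7

With no time discounting, the continuation probability p plays the role of the discount factor.
Grim-trigger IC: 14/(1−p) ≥ 29 + 8p/(1−p) ⇒ p ≥ (29−14)/(29−8) = 5/7.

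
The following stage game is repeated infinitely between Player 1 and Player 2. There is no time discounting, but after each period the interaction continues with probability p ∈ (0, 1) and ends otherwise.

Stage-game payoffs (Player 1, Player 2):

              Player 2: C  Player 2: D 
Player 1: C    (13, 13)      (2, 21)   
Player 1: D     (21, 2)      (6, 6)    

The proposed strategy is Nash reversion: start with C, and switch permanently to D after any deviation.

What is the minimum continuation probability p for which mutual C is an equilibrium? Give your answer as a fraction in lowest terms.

Expected cooperation value is 13 + p·13 + p²·13 + … = 13/(1−p); deviation gives 21 + p·6/(1−p).
13 ≥ 21(1−p) + 6p ⇒ 15p ≥ 8 ⇒ p ≥ 8/15.

8/15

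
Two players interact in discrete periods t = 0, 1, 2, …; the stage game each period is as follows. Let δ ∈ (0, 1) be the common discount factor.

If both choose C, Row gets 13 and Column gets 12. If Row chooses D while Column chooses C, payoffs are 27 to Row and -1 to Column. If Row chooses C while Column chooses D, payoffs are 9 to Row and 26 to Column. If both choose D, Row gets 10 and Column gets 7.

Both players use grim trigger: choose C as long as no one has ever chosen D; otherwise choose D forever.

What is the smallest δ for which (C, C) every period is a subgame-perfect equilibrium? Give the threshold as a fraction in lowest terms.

For Row: deviation gain 27−13 = 14, per-period punishment loss 13−10 = 3. IC gives δ ≥ 14/17.
For Column: gain 14, loss 5 per period, so δ ≥ 14/19.
The tighter constraint is Row's, so cooperation needs δ ≥ 14/17.

14/17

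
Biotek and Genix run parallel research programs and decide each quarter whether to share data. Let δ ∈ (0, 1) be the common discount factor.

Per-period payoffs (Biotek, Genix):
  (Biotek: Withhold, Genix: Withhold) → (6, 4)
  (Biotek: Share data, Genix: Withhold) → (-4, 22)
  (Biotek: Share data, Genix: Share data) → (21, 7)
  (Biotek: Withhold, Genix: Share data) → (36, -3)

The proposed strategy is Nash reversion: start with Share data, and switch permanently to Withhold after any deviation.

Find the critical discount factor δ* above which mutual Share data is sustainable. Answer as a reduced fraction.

5/6

Biotek: cooperation gives 21 each period; deviation gives 36 once then 6 forever.
  21/(1−δ) ≥ 36 + 6δ/(1−δ) ⇒ δ ≥ 15/30 = 1/2.
Genix: cooperation gives 7 each period; deviation gives 22 once then 4 forever.
  δ ≥ 15/18 = 5/6.
Both must hold, so the binding constraint is Genix's: δ ≥ 5/6.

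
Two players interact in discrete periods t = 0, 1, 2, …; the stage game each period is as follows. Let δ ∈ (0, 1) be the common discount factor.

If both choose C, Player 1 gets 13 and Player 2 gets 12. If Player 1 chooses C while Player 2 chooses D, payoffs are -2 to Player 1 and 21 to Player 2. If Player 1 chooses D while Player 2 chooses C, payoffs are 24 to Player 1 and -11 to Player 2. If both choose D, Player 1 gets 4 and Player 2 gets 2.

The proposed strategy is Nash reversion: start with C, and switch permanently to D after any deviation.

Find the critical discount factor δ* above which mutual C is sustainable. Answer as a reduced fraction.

11/20

For Player 1: deviation gain 24−13 = 11, per-period punishment loss 13−4 = 9. IC gives δ ≥ 11/20.
For Player 2: gain 9, loss 10 per period, so δ ≥ 9/19.
The tighter constraint is Player 1's, so cooperation needs δ ≥ 11/20.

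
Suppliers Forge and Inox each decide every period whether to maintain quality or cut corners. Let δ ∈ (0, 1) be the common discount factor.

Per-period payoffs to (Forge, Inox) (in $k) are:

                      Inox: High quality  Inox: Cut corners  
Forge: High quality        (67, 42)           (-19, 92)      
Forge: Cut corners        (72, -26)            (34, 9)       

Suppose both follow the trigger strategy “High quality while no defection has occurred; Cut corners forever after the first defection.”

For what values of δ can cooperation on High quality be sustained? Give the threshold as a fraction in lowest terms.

For Forge: deviation gain 72−67 = 5, per-period punishment loss 67−34 = 33. IC gives δ ≥ 5/38.
For Inox: gain 50, loss 33 per period, so δ ≥ 50/83.
The tighter constraint is Inox's, so cooperation needs δ ≥ 50/83.

50/83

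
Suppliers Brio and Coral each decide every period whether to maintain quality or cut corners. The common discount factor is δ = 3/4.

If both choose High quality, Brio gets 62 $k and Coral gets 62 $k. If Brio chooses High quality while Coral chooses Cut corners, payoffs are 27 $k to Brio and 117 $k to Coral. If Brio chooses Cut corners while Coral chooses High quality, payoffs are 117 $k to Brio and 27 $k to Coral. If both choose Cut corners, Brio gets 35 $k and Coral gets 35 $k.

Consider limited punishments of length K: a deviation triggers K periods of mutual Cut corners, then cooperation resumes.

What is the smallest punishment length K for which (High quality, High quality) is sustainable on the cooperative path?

4

No profitable deviation requires (62−35)(δ+…+δ^K) ≥ 117−62, i.e. δ+…+δ^K ≥ 55/27 ≈ 2.0370.
With δ = 3/4, the partial sums are K=1: 0.7500, K=2: 1.3125, K=3: 1.7344, K=4: 2.0508.
K = 4 is the first length at which the sum reaches 2.0370.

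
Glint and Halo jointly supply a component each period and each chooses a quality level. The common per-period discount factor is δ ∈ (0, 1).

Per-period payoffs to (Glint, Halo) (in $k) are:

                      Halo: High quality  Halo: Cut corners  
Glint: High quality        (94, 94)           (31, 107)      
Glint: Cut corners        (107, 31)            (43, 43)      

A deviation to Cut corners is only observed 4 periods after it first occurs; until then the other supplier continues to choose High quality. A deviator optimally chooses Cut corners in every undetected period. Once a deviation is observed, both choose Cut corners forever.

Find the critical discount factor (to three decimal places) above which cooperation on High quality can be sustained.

0.671

A deviator earns 107 for 4 periods, then 43 forever; cooperating earns 94 forever. Multiplying the IC by (1−δ):
94 ≥ 107(1−δ^4) + 43δ^4, so 64·δ^4 ≥ 13 and δ^4 ≥ 13/64.
δ ≥ (13/64)^(1/4) ≈ 0.671.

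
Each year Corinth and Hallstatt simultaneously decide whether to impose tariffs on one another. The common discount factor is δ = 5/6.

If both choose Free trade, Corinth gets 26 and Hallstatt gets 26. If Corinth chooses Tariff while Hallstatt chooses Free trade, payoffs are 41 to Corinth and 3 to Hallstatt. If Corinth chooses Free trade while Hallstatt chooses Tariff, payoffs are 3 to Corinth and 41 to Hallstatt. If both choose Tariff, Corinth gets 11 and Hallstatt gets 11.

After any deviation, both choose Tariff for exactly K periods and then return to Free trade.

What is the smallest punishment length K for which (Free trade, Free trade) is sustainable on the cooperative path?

2

Need Σ_{k=1}^{K} δ^k ≥ (41−26)/(26−11) = 1.0000 at δ = 5/6.
At K = 1 the sum is 0.8333 < 1.0000; at K = 2 it is 1.5278 ≥ 1.0000.
So the minimum punishment length is K = 2.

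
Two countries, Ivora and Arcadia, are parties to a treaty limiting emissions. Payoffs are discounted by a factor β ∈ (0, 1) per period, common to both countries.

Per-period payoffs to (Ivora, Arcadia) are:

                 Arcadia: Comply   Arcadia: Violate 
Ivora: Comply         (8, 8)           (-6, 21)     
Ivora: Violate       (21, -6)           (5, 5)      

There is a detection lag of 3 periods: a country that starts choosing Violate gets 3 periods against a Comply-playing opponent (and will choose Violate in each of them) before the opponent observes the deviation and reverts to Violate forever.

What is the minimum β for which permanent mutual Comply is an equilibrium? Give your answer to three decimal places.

0.933

A deviator earns 21 for 3 periods, then 5 forever; cooperating earns 8 forever. Multiplying the IC by (1−β):
8 ≥ 21(1−β^3) + 5β^3, so 16·β^3 ≥ 13 and β^3 ≥ 13/16.
β ≥ (13/16)^(1/3) ≈ 0.933.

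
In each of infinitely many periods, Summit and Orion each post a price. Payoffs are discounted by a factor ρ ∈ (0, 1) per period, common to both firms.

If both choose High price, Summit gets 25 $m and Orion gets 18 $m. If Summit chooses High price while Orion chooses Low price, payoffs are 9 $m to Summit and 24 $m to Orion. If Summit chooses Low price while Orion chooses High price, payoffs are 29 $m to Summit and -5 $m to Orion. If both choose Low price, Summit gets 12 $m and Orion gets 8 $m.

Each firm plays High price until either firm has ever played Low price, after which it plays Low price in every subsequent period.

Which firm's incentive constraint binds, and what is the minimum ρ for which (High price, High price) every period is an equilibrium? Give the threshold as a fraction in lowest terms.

Summit's threshold: (29−25)/(29−12) = 4/17.
Orion's threshold: (24−18)/(24−8) = 3/8.
4/17 < 3/8, so Orion binds and ρ* = 3/8.

Orion; ρ ≥ 3/8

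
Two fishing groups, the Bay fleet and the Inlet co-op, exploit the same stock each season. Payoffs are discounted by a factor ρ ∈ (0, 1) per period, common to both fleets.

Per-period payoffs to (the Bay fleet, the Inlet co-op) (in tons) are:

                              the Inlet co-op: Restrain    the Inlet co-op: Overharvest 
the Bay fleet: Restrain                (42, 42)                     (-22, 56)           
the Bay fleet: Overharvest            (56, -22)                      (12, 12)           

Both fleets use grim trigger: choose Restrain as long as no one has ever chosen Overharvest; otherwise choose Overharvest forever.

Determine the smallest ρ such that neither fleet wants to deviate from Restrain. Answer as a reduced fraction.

One-period gain from deviating is 56 − 42 = 14. The loss is 42 − 12 = 30 in every subsequent period, with present value 30·ρ/(1−ρ).
Deviation is unprofitable when 30·ρ/(1−ρ) ≥ 14, i.e. ρ/(1−ρ) ≥ 7/15.
Equivalently ρ ≥ 14/(14+30) = 7/22.

7/22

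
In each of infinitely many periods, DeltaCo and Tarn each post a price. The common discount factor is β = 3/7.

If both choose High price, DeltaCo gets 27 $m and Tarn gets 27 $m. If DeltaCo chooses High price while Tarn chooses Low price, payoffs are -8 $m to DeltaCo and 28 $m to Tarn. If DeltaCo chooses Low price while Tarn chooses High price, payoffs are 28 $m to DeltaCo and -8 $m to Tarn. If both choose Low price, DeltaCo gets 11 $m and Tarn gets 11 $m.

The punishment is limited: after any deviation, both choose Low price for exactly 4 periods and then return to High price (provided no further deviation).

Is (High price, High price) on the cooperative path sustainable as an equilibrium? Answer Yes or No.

Yes

A one-shot deviation gives 28 now, then 11 for 4 periods, then back to 27.
Gain from deviating: (28−27) today; loss: (27−11) in each of the next 4 periods.
No-deviation condition: (27−11)(β+…+β^4) ≥ 28−27, i.e. β+…+β^4 ≥ 1/16.
At β = 3/7: β+…+β^4 = 0.7247 ≥ 0.0625.
So cooperation is sustainable.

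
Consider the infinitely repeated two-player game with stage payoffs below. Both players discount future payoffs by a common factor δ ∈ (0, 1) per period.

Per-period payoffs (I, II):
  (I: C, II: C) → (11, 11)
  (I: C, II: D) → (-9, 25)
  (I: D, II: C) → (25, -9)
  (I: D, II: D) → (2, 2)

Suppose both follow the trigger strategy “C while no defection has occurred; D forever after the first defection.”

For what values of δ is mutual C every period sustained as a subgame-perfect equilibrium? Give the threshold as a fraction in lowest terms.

14/23

Cooperation forever yields 11 each period: 11/(1−δ).
Deviating yields 25 once, then 2 forever: 25 + 2δ/(1−δ).
No profitable deviation requires 11/(1−δ) ≥ 25 + 2δ/(1−δ).
Multiplying by (1−δ): 11 ≥ 25(1−δ) + 2δ = 25 − 23δ.
So 23δ ≥ 14, i.e. δ ≥ 14/23.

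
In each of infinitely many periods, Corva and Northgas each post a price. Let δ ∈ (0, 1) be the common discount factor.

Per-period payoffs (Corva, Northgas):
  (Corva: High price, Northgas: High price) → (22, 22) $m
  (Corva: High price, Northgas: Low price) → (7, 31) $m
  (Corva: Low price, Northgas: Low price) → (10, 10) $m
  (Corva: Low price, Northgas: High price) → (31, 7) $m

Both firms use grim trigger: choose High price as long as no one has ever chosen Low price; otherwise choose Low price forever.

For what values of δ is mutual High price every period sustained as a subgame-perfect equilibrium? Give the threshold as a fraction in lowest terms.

3/7

Under grim trigger the critical discount factor is (T−C)/(T−P) with T = 31, C = 22, P = 10.
δ* = (31−22)/(31−10) = 9/21 = 3/7.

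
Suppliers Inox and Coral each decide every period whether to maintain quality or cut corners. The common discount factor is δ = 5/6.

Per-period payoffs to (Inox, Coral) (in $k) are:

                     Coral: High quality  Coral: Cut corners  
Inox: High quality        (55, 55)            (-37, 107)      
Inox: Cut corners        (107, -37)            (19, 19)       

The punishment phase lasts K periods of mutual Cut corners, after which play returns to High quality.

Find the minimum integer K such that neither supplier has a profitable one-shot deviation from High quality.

No profitable deviation requires (55−19)(δ+…+δ^K) ≥ 107−55, i.e. δ+…+δ^K ≥ 13/9 ≈ 1.4444.
With δ = 5/6, the partial sums are K=1: 0.8333, K=2: 1.5278.
K = 2 is the first length at which the sum reaches 1.4444.

2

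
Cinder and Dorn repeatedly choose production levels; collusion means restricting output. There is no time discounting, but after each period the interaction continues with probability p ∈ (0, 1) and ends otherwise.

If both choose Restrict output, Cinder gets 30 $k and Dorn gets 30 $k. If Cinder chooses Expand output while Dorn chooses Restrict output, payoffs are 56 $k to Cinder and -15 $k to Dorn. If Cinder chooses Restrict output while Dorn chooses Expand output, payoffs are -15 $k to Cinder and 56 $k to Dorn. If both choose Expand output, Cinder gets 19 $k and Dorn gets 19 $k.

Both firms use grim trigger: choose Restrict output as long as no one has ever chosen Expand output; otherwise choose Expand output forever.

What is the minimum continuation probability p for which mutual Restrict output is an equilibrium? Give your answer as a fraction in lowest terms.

26/37

With no time discounting, the continuation probability p plays the role of the discount factor.
Grim-trigger IC: 30/(1−p) ≥ 56 + 19p/(1−p) ⇒ p ≥ (56−30)/(56−19) = 26/37.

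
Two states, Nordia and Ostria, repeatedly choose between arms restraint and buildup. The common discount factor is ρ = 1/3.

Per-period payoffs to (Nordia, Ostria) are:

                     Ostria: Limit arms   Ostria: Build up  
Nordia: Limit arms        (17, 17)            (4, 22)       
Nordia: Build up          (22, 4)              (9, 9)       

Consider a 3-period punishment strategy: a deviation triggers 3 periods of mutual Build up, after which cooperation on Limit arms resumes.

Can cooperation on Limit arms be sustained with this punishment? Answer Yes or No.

No

A one-shot deviation gives 22 now, then 9 for 3 periods, then back to 17.
Gain from deviating: (22−17) today; loss: (17−9) in each of the next 3 periods.
No-deviation condition: (17−9)(ρ+…+ρ^3) ≥ 22−17, i.e. ρ+…+ρ^3 ≥ 5/8.
At ρ = 1/3: ρ+…+ρ^3 = 0.4815 < 0.6250.
So cooperation is not sustainable.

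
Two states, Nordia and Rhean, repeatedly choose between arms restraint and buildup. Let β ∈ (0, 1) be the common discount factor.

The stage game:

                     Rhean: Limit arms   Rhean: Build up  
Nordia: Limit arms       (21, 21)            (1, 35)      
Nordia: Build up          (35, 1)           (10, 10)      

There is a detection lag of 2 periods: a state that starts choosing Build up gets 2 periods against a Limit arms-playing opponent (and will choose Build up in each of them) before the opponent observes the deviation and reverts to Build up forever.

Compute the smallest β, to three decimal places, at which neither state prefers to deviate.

0.748

Deviating for the 2 undetected periods gains 35−21 = 14 per period over cooperation, then loses 21−10 = 11 per period forever once punishment starts.
Gain: 14(1 + β + … + β^1); loss: 11·β^2/(1−β).
No profitable deviation ⇔ 14(1−β^2) ≤ 11·β^2, i.e. β^2 ≥ 14/(14+11) = 14/25.
Hence β ≥ (14/25)^(1/2) ≈ 0.748.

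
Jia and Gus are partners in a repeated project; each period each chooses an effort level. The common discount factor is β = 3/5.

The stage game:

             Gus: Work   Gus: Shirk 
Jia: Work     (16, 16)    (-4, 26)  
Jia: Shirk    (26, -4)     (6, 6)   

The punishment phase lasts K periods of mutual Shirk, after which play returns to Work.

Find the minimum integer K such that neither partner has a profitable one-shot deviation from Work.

3

Need Σ_{k=1}^{K} β^k ≥ (26−16)/(16−6) = 1.0000 at β = 3/5.
At K = 2 the sum is 0.9600 < 1.0000; at K = 3 it is 1.1760 ≥ 1.0000.
So the minimum punishment length is K = 3.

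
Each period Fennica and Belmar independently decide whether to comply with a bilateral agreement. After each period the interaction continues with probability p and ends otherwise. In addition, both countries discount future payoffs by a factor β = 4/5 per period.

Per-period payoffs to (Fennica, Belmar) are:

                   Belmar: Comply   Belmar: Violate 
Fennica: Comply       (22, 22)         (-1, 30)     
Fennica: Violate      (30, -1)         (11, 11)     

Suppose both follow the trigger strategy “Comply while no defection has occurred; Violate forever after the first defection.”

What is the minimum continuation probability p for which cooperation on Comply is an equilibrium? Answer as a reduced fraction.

10/19

With continuation probability p and discount β, the effective per-period discount factor is βp.
Grim-trigger IC: βp ≥ (30−22)/(30−11) = 8/19.
So p ≥ (8/19)/(4/5) = 10/19.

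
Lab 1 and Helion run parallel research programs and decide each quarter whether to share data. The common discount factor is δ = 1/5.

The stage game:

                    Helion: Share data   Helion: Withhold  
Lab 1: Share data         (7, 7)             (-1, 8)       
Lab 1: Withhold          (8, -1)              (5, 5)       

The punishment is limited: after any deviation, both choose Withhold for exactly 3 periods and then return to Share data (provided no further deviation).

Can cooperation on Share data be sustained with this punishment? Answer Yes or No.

No

Comparing payoff streams over the 4 periods until play realigns: cooperate → 7(1+δ+…+δ^3); deviate → 8 + 5(δ+…+δ^3).
Cooperation is sustained iff (7−5)(δ+…+δ^3) ≥ 8−7.
δ+…+δ^3 = 1/5·(1−(1/5)^3)/(1−1/5) = 0.2480, and (8−7)/(7−5) = 0.5000.
0.2480 < 0.5000, so cooperation is not sustainable.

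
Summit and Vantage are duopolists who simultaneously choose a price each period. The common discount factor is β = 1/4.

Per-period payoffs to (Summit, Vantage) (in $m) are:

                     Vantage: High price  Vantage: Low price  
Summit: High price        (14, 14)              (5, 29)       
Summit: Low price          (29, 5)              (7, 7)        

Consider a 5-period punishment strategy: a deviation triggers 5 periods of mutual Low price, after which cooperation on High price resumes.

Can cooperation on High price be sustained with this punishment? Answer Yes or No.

A one-shot deviation gives 29 now, then 7 for 5 periods, then back to 14.
Gain from deviating: (29−14) today; loss: (14−7) in each of the next 5 periods.
No-deviation condition: (14−7)(β+…+β^5) ≥ 29−14, i.e. β+…+β^5 ≥ 15/7.
At β = 1/4: β+…+β^5 = 0.3330 < 2.1429.
So cooperation is not sustainable.

No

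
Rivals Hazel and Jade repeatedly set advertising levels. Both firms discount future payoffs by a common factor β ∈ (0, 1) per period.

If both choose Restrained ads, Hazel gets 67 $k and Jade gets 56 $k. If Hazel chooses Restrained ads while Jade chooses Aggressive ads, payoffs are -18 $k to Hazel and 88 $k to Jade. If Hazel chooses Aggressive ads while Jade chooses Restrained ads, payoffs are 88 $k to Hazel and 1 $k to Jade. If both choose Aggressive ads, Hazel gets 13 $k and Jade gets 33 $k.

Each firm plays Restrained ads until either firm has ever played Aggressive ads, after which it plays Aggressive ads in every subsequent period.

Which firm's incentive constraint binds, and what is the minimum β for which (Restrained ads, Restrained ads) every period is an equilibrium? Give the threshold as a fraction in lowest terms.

Hazel: cooperation gives 67 each period; deviation gives 88 once then 13 forever.
  67/(1−β) ≥ 88 + 13β/(1−β) ⇒ β ≥ 21/75 = 7/25.
Jade: cooperation gives 56 each period; deviation gives 88 once then 33 forever.
  β ≥ 32/55.
Both must hold, so the binding constraint is Jade's: β ≥ 32/55.

Jade; β ≥ 32/55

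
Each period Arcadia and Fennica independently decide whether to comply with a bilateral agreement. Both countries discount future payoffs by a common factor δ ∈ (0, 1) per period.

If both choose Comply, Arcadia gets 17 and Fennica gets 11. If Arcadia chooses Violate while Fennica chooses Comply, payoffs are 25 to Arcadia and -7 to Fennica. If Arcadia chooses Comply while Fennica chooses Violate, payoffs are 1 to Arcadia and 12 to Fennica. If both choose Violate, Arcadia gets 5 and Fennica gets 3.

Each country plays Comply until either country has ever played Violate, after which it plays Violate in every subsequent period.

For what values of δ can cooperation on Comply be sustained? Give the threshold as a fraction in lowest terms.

2/5

For Arcadia: deviation gain 25−17 = 8, per-period punishment loss 17−5 = 12. IC gives δ ≥ 8/20 = 2/5.
For Fennica: gain 1, loss 8 per period, so δ ≥ 1/9.
The tighter constraint is Arcadia's, so cooperation needs δ ≥ 2/5.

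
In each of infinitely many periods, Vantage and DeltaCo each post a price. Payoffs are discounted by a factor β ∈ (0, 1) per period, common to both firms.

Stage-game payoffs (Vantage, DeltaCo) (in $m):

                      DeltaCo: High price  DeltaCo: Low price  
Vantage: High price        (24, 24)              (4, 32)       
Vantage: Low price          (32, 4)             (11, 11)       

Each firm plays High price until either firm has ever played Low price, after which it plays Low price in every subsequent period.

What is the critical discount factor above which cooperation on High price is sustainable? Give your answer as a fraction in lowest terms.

Under grim trigger the critical discount factor is (T−C)/(T−P) with T = 32, C = 24, P = 11.
β* = (32−24)/(32−11) = 8/21.

8/21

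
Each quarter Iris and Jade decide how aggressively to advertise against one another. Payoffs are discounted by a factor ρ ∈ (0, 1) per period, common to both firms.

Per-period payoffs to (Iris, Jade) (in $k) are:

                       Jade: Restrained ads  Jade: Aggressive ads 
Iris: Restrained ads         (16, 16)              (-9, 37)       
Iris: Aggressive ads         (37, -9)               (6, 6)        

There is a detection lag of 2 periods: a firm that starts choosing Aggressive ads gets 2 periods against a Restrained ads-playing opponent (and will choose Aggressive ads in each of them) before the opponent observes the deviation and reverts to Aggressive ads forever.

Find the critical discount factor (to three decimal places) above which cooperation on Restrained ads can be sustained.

The best deviation is to choose Aggressive ads for all 2 undetected periods, earning 37 each, then 6 forever once detected.
Deviation value: 37(1−ρ^2)/(1−ρ) + 6ρ^2/(1−ρ); cooperation value: 16/(1−ρ).
IC: 16 ≥ 37(1−ρ^2) + 6ρ^2 = 37 − 31ρ^2.
So ρ^2 ≥ 21/31, giving ρ ≥ (21/31)^(1/2) ≈ 0.823.

0.823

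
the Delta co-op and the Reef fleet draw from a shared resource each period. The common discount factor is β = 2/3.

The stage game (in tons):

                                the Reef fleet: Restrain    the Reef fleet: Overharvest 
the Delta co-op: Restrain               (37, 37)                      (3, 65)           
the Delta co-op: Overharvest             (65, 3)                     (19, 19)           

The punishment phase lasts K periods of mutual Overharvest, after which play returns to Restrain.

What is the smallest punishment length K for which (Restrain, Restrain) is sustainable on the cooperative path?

4

No profitable deviation requires (37−19)(β+…+β^K) ≥ 65−37, i.e. β+…+β^K ≥ 14/9 ≈ 1.5556.
With β = 2/3, the partial sums are K=1: 0.6667, K=2: 1.1111, K=3: 1.4074, K=4: 1.6049.
K = 4 is the first length at which the sum reaches 1.5556.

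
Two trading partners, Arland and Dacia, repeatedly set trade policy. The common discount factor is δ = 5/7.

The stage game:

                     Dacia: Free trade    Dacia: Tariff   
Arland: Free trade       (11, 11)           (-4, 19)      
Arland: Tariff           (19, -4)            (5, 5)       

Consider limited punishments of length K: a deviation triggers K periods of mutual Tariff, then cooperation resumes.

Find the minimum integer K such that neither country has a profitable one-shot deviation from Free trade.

No profitable deviation requires (11−5)(δ+…+δ^K) ≥ 19−11, i.e. δ+…+δ^K ≥ 4/3 ≈ 1.3333.
With δ = 5/7, the partial sums are K=1: 0.7143, K=2: 1.2245, K=3: 1.5889.
K = 3 is the first length at which the sum reaches 1.3333.

3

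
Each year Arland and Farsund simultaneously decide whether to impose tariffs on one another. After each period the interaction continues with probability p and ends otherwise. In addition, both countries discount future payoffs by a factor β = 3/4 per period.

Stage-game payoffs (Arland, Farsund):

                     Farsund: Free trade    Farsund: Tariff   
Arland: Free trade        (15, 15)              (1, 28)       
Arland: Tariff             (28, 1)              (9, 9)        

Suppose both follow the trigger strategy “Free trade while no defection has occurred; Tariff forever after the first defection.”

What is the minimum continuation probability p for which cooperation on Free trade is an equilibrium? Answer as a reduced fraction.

Expected continuation weight on next period's payoff is β·p = 3/4·p, which plays the role of the discount factor.
Cooperation requires 3/4·p ≥ (28−15)/(28−9) = 13/19, hence p ≥ 52/57.

52/57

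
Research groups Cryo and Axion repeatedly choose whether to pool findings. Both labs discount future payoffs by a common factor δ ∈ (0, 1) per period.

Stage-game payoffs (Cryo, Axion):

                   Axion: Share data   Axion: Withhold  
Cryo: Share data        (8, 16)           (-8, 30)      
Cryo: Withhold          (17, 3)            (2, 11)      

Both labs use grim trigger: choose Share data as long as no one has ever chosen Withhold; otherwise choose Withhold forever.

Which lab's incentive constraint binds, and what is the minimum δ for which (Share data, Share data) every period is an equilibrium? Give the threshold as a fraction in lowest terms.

Axion; δ ≥ 14/19

Cryo's threshold: (17−8)/(17−2) = 3/5.
Axion's threshold: (30−16)/(30−11) = 14/19.
3/5 < 14/19, so Axion binds and δ* = 14/19.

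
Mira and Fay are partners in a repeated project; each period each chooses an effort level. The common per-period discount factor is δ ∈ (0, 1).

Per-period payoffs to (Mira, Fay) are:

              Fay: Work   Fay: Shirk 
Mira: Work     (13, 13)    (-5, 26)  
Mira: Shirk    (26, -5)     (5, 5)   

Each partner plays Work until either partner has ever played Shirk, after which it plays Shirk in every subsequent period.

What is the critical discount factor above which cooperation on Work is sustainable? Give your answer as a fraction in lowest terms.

13/21

Under grim trigger the critical discount factor is (T−C)/(T−P) with T = 26, C = 13, P = 5.
δ* = (26−13)/(26−5) = 13/21.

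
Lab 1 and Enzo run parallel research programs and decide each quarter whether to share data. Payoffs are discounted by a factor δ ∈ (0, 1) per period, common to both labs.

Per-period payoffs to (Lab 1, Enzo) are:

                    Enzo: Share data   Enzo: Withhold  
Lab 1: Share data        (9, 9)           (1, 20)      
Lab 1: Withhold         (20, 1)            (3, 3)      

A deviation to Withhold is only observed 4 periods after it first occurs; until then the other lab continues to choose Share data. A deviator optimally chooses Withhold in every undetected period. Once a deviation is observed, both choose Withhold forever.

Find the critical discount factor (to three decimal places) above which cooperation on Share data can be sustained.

The best deviation is to choose Withhold for all 4 undetected periods, earning 20 each, then 3 forever once detected.
Deviation value: 20(1−δ^4)/(1−δ) + 3δ^4/(1−δ); cooperation value: 9/(1−δ).
IC: 9 ≥ 20(1−δ^4) + 3δ^4 = 20 − 17δ^4.
So δ^4 ≥ 11/17, giving δ ≥ (11/17)^(1/4) ≈ 0.897.

0.897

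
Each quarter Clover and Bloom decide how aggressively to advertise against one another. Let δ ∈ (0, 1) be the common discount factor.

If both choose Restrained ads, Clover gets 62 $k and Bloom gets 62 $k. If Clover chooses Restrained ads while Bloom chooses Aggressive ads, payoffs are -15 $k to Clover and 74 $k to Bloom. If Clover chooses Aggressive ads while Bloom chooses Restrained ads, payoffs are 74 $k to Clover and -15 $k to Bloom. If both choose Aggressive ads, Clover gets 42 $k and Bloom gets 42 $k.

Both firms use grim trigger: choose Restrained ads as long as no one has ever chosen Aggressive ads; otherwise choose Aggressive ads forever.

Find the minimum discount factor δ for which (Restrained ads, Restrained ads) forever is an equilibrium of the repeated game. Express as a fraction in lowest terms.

62/(1−δ) ≥ 74 + 42δ/(1−δ)
62 ≥ 74 − 32δ
δ ≥ 12/32 = 3/8.

3/8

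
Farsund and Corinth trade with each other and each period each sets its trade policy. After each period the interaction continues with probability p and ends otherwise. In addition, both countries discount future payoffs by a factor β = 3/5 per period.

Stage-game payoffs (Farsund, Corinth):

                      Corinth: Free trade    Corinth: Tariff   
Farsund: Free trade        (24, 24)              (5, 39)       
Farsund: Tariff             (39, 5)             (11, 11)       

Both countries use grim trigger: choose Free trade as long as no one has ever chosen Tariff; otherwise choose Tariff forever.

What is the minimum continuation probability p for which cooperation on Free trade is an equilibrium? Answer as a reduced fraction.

25/28

With continuation probability p and discount β, the effective per-period discount factor is βp.
Grim-trigger IC: βp ≥ (39−24)/(39−11) = 15/28.
So p ≥ (15/28)/(3/5) = 25/28.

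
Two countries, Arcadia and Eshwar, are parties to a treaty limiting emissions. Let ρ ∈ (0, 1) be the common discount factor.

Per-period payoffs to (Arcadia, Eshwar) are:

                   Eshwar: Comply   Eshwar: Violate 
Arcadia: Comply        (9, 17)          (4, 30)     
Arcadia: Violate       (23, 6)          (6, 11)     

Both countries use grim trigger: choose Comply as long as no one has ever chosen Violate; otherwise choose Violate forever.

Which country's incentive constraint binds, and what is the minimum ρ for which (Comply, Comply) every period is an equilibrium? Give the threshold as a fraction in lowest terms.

Arcadia's threshold: (23−9)/(23−6) = 14/17.
Eshwar's threshold: (30−17)/(30−11) = 13/19.
14/17 > 13/19, so Arcadia binds and ρ* = 14/17.

Arcadia; ρ ≥ 14/17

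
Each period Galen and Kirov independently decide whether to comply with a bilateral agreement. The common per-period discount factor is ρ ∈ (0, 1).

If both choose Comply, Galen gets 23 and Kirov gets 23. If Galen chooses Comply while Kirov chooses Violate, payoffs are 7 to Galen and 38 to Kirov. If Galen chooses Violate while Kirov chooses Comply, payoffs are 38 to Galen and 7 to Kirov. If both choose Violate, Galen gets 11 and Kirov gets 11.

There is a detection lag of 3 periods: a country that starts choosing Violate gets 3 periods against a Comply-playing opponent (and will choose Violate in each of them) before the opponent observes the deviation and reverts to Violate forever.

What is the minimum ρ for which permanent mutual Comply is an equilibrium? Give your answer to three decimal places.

0.822

Deviating for the 3 undetected periods gains 38−23 = 15 per period over cooperation, then loses 23−11 = 12 per period forever once punishment starts.
Gain: 15(1 + ρ + … + ρ^2); loss: 12·ρ^3/(1−ρ).
No profitable deviation ⇔ 15(1−ρ^3) ≤ 12·ρ^3, i.e. ρ^3 ≥ 15/(15+12) = 5/9.
Hence ρ ≥ (5/9)^(1/3) ≈ 0.822.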